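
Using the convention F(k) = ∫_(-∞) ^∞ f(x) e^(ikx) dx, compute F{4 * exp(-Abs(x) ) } 8/(k^2 + 1) 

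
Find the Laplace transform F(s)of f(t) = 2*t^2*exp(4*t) 4/(s - 4)^3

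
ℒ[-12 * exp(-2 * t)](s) -12/(s + 2)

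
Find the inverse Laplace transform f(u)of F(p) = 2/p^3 u^2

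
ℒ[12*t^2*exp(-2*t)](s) 24/(s + 2)^3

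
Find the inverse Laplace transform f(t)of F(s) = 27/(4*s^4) 9*t^3/8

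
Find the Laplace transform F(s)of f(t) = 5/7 5/(7*s)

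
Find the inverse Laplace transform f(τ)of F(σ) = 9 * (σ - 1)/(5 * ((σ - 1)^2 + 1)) 9 * exp(τ) * cos(τ)/5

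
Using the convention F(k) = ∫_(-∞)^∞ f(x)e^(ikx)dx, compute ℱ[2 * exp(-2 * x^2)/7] sqrt(2) * sqrt(pi) * exp(-k^2/8)/7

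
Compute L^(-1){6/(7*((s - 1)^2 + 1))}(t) 6*exp(t)*sin(t)/7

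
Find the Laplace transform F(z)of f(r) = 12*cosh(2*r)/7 12*z/(7*(z^2 - 4))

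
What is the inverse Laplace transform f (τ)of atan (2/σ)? sin (2 * τ)/τ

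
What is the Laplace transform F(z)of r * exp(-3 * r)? (z + 3)^(-2)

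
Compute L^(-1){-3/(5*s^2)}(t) -3*t/5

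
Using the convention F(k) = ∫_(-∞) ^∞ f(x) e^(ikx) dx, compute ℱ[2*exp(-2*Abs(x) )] 8/(k^2 + 4) 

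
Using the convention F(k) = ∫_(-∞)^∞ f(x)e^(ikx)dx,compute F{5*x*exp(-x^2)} 5*I*sqrt(pi)*k*exp(-k^2/4)/2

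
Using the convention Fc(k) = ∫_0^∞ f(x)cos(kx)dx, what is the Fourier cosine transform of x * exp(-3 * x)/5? (9 - k^2)/(5 * (k^2 + 9)^2)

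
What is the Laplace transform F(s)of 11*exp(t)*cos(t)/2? 11*(s - 1)/(2*((s - 1)^2 + 1))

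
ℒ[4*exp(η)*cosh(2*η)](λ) 4*(λ - 1)/((λ - 1)^2 - 4)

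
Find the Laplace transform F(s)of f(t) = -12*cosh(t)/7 -12*s/(7*s^2 - 7)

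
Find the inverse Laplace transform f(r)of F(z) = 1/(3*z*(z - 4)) exp(2*r)*sinh(2*r)/6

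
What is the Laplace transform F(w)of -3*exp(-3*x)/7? -3/(7*w + 21)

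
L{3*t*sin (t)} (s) 6*s/ (s^2 + 1)^2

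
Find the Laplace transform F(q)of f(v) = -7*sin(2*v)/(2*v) -7*atan(2/q)/2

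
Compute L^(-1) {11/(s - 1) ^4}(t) 11 * t^3 * exp(t) /6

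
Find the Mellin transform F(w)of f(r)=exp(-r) gamma(w)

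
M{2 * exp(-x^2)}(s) gamma(s/2)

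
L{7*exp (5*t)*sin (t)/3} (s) 7/ (3*( (s - 5)^2 + 1))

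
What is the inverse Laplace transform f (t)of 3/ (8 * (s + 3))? 3 * exp (-3 * t)/8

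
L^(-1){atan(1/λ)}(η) sin(η)/η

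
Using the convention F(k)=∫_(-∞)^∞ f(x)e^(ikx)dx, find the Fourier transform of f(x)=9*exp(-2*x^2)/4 9*sqrt(2)*sqrt(pi)*exp(-k^2/8)/8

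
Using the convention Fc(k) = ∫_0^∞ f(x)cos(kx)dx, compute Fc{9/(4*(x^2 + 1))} 9*pi*exp(-k)/8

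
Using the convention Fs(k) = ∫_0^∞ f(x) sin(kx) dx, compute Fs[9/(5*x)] 9*pi/10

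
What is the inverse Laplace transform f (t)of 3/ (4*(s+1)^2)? 3*t*exp (-t)/4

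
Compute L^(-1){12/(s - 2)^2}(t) 12 * t * exp(2 * t)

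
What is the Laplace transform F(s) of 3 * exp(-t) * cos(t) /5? 3 * (s + 1) /(5 * ((s + 1) ^2 + 1) ) 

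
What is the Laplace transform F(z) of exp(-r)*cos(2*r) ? (z + 1) /((z + 1) ^2 + 4) 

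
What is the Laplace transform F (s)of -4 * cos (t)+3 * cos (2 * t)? 3 * s/ (s^2+4) - 4 * s/ (s^2+1)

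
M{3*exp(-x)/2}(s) 3*gamma(s)/2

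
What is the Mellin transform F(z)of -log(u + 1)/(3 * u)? pi * csc(pi * z)/(3 * (z - 1))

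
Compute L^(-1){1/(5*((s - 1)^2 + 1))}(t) exp(t)*sin(t)/5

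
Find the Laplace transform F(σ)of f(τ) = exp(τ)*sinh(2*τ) 2/((σ - 1)^2 - 4)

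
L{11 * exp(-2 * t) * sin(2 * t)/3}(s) 22/(3 * ((s + 2)^2 + 4))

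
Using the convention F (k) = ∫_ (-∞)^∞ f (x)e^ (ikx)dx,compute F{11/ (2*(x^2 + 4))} 11*pi*exp (-2*Abs (k))/4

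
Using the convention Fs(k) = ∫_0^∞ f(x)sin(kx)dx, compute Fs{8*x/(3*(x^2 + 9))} 4*pi*exp(-3*k)/3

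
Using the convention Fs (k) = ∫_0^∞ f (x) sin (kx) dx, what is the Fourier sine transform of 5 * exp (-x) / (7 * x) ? 5 * atan (k) /7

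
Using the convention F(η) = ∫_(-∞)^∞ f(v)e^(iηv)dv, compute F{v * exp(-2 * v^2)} sqrt(2) * I * sqrt(pi) * η * exp(-η^2/8)/8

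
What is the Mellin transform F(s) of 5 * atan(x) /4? -5 * pi * sec(pi * s/2) /(8 * s) 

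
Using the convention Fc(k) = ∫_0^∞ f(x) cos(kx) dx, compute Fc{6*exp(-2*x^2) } 3*sqrt(2)*sqrt(pi)*exp(-k^2/8) /2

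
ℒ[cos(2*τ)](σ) σ/(σ^2 + 4)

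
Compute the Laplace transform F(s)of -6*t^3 -36/s^4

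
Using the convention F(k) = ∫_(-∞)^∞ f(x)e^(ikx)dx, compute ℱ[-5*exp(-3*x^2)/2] -5*sqrt(3)*sqrt(pi)*exp(-k^2/12)/6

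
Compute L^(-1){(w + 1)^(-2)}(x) x*exp(-x)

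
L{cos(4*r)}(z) z/(z^2 + 16)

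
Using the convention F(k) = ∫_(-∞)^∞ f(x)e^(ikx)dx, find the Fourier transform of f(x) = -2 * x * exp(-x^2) -I * sqrt(pi) * k * exp(-k^2/4)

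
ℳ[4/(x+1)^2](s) -4*pi*(s - 1)/sin(pi*s)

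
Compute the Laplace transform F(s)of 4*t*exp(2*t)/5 4/(5*(s - 2)^2)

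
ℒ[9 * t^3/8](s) 27/(4 * s^4)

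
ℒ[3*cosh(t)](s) 3*s/(s^2 - 1)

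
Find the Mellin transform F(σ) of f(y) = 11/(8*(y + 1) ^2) -11*pi*(σ - 1) /(8*sin(pi*σ) ) 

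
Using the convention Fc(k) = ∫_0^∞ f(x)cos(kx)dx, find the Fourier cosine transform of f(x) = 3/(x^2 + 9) pi * exp(-3 * k)/2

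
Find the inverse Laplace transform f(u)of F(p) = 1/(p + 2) exp(-2*u)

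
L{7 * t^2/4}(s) 7/(2 * s^3)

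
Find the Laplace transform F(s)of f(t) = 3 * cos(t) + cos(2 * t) s/(s^2 + 4) + 3 * s/(s^2 + 1)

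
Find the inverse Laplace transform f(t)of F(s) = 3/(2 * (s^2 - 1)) 3 * sinh(t)/2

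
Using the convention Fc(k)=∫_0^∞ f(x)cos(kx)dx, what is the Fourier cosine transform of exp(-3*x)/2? 3/(2*(k^2 + 9))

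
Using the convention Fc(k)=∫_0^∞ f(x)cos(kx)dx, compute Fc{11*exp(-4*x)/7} 44/(7*(k^2 + 16))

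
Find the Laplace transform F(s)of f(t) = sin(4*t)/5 4/(5*(s^2 + 16))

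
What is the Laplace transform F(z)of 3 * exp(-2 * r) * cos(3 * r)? 3 * (z + 2)/((z + 2)^2 + 9)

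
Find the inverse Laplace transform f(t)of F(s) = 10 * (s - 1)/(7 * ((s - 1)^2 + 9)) 10 * exp(t) * cos(3 * t)/7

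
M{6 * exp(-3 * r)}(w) 6 * gamma(w)/3^w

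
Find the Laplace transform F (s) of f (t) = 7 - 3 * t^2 7/s - 6/s^3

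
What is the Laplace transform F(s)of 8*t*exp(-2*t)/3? 8/(3*(s + 2)^2)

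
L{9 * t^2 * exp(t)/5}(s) 18/(5 * (s - 1)^3)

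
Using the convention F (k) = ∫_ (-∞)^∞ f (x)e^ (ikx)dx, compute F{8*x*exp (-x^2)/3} 4*I*sqrt (pi)*k*exp (-k^2/4)/3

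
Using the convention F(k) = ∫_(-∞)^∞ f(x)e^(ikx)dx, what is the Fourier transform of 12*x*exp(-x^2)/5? 6*I*sqrt(pi)*k*exp(-k^2/4)/5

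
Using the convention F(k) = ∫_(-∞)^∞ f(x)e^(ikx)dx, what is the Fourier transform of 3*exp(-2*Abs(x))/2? 6/(k^2 + 4)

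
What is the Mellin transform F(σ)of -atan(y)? pi * sec(pi * σ/2)/(2 * σ)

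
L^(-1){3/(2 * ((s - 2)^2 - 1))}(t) 3 * exp(2 * t) * sinh(t)/2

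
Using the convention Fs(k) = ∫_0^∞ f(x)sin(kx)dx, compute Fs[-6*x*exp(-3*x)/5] -36*k/(5*(k^2 + 9)^2)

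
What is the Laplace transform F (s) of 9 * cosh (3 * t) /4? 9 * s/ (4 * (s^2 - 9) ) 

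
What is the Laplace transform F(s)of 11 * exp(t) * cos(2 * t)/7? 11 * (s - 1)/(7 * ((s - 1)^2 + 4))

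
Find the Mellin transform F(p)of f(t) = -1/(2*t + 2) -pi*csc(pi*p)/2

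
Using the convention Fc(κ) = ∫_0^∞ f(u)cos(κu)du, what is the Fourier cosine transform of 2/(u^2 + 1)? pi * exp(-κ)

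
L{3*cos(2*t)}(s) 3*s/(s^2 + 4)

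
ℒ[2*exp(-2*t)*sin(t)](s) 2/((s + 2)^2 + 1)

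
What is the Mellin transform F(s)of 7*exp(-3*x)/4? 7*gamma(s)/(4*3^s)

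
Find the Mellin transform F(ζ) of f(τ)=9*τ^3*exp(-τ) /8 9*gamma(ζ+3) /8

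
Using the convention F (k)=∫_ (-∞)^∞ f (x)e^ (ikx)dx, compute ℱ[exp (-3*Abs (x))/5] 6/ (5*(k^2 + 9))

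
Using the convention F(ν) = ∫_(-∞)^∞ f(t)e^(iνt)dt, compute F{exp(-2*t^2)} sqrt(2)*sqrt(pi)*exp(-ν^2/8)/2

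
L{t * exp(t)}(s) (s - 1)^(-2)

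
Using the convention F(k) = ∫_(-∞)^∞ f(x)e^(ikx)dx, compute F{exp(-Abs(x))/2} 1/(k^2 + 1)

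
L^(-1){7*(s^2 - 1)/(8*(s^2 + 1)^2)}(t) 7*t*cos(t)/8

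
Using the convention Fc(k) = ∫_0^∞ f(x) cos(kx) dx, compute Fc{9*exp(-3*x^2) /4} 3*sqrt(3)*sqrt(pi)*exp(-k^2/12) /8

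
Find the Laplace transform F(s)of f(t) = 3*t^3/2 9/s^4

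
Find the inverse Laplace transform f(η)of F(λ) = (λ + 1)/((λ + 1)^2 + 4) exp(-η) * cos(2 * η)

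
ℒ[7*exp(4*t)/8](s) 7/(8*(s - 4))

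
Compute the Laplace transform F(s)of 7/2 7/(2 * s)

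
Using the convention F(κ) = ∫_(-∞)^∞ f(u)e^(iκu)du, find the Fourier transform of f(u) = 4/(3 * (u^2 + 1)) 4 * pi * exp(-Abs(κ))/3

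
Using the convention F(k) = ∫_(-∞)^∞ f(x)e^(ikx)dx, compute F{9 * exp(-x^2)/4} 9 * sqrt(pi) * exp(-k^2/4)/4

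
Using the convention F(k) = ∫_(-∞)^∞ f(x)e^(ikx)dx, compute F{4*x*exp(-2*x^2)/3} sqrt(2)*I*sqrt(pi)*k*exp(-k^2/8)/6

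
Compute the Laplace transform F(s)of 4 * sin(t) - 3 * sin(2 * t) 4/(s^2+1) - 6/(s^2+4)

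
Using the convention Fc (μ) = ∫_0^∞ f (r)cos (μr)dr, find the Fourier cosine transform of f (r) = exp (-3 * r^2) sqrt (3) * sqrt (pi) * exp (-μ^2/12)/6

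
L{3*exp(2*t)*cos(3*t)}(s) 3*(s - 2)/((s - 2)^2 + 9)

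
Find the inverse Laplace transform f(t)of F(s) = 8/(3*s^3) 4*t^2/3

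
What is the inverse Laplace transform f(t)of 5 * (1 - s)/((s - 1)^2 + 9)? -5 * exp(t) * cos(3 * t)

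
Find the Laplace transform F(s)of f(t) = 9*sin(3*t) 27/(s^2 + 9)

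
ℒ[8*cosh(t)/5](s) 8*s/(5*(s^2 - 1))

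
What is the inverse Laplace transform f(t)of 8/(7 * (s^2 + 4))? 4 * sin(2 * t)/7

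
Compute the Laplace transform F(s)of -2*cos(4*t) -2*s/(s^2 + 16)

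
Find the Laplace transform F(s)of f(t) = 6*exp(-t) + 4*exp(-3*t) 6/(s + 1) + 4/(s + 3)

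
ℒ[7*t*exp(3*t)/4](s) 7/(4*(s - 3)^2)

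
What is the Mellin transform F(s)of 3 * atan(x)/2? -3 * pi * sec(pi * s/2)/(4 * s)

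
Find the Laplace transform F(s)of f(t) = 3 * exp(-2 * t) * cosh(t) 3 * (s + 2)/((s + 2)^2 - 1)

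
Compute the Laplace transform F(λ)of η λ^(-2)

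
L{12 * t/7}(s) 12/(7 * s^2)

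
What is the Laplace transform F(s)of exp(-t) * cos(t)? (s + 1)/((s + 1)^2 + 1)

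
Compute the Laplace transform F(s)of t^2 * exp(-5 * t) 2/(s + 5)^3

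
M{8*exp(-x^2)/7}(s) 4*gamma(s/2)/7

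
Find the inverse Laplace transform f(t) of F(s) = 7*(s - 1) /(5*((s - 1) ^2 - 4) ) 7*exp(t)*cosh(2*t) /5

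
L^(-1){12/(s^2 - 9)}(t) 4*sinh(3*t)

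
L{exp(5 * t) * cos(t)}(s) (s - 5)/((s - 5)^2 + 1)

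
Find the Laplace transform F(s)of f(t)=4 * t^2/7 8/(7 * s^3)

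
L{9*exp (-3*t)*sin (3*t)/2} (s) 27/ (2*( (s + 3)^2 + 9))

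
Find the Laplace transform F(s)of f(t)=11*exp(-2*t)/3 11/(3*(s+2))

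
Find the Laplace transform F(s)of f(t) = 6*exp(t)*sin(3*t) 18/((s - 1)^2 + 9)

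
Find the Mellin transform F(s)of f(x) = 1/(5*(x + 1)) pi*csc(pi*s)/5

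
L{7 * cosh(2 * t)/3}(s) 7 * s/(3 * (s^2-4))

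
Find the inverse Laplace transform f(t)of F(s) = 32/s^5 4 * t^4/3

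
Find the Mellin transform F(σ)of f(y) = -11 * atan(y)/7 11 * pi * sec(pi * σ/2)/(14 * σ)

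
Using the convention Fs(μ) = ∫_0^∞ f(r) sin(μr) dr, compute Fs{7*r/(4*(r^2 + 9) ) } 7*pi*exp(-3*μ) /8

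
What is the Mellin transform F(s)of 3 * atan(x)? -3 * pi * sec(pi * s/2)/(2 * s)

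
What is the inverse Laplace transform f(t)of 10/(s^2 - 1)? 10 * sinh(t)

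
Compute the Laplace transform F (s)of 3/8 3/ (8*s)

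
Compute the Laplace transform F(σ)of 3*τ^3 18/σ^4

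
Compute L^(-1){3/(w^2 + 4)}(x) 3*sin(2*x)/2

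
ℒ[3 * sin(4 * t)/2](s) 6/(s^2 + 16)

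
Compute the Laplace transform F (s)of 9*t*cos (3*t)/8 9*(s^2-9)/ (8*(s^2 + 9)^2)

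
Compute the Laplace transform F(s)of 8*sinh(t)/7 8/(7*(s^2 - 1))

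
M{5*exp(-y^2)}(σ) 5*gamma(σ/2)/2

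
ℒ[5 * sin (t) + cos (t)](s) s/ (s^2 + 1) + 5/ (s^2 + 1)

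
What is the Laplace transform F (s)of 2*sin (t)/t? 2*atan (1/s)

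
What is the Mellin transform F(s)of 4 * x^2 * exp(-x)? 4 * gamma(s + 2)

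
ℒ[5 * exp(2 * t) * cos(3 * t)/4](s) 5 * (s - 2)/(4 * ((s - 2)^2 + 9))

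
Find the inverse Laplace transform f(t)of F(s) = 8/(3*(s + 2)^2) 8*t*exp(-2*t)/3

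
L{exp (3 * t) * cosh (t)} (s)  (s - 3)/ ( (s - 3)^2 - 1)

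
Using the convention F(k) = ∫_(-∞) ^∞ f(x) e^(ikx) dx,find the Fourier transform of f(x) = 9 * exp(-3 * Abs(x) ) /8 27/(4 * (k^2+9) ) 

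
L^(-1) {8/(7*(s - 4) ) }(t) 8*exp(4*t) /7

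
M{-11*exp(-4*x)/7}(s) -11*gamma(s)/(7*4^s)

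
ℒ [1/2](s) 1/(2 * s)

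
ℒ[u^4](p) 24/p^5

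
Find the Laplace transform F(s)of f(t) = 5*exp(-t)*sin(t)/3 5/(3*((s + 1)^2 + 1))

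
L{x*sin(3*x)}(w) 6*w/(w^2 + 9)^2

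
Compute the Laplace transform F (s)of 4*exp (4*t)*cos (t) 4*(s - 4)/ ( (s - 4)^2 + 1)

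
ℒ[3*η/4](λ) 3/(4*λ^2) 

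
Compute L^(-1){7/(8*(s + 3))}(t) 7*exp(-3*t)/8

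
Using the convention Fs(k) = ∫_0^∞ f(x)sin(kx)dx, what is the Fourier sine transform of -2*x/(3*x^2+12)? -pi*exp(-2*k)/3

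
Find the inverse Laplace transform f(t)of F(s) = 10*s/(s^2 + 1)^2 5*t*sin(t)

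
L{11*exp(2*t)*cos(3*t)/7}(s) 11*(s - 2)/(7*((s - 2)^2 + 9))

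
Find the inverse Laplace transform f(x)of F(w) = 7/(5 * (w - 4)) 7 * exp(4 * x)/5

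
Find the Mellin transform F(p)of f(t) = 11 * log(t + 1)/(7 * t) -11 * pi * csc(pi * p)/(7 * p - 7)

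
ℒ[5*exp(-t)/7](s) 5/(7*(s + 1))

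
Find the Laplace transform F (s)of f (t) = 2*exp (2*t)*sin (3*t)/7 6/ (7*( (s - 2)^2+9))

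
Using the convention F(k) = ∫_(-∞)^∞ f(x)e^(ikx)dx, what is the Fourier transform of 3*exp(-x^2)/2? 3*sqrt(pi)*exp(-k^2/4)/2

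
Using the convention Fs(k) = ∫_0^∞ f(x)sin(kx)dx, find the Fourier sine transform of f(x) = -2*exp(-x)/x -2*atan(k)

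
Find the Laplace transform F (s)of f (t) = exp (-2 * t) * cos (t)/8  (s + 2)/ (8 * ( (s + 2)^2 + 1))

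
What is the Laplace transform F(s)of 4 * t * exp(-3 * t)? 4/(s + 3)^2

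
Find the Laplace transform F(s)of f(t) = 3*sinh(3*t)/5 9/(5*(s^2 - 9))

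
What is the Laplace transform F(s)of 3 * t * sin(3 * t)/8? 9 * s/(4 * (s^2 + 9)^2)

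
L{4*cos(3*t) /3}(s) 4*s/(3*(s^2 + 9) ) 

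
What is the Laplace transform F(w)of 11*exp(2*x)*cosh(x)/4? 11*(w - 2)/(4*((w - 2)^2 - 1))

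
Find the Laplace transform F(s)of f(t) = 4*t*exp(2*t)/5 4/(5*(s - 2)^2)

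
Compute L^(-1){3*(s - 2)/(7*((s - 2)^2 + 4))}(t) 3*exp(2*t)*cos(2*t)/7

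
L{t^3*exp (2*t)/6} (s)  (s - 2)^ (-4)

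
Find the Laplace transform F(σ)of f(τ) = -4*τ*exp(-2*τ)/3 -4/(3*(σ + 2)^2)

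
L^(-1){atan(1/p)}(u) sin(u)/u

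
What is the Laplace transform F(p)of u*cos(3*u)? (p^2-9)/(p^2 + 9)^2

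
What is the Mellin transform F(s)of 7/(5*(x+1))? 7*pi*csc(pi*s)/5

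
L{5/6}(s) 5/(6*s)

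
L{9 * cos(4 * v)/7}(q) 9 * q/(7 * (q^2 + 16))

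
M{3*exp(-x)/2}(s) 3*gamma(s)/2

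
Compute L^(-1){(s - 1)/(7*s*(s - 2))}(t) exp(t)*cosh(t)/7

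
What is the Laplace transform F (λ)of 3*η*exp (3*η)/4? 3/ (4*(λ - 3)^2)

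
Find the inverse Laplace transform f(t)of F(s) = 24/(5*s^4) 4*t^3/5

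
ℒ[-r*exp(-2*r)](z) -1/(z + 2)^2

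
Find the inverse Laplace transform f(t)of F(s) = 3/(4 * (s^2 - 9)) sinh(3 * t)/4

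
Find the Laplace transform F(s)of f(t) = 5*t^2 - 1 10/s^3 - 1/s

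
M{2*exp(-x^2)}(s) gamma(s/2)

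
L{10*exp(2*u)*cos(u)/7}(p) 10*(p - 2)/(7*((p - 2)^2 + 1))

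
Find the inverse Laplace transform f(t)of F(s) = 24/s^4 4*t^3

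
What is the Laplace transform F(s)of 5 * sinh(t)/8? 5/(8 * (s^2 - 1))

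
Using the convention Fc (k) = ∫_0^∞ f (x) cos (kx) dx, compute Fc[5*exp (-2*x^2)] 5*sqrt (2)*sqrt (pi)*exp (-k^2/8) /4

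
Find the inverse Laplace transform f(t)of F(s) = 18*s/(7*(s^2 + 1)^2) 9*t*sin(t)/7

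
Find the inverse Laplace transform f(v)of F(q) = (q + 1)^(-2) v * exp(-v)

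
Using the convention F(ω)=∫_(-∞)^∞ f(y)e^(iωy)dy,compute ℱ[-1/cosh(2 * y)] -pi/(2 * cosh(pi * ω/4))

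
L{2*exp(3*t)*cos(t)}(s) 2*(s - 3)/((s - 3)^2 + 1)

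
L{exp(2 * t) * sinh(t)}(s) 1/((s - 2)^2 - 1)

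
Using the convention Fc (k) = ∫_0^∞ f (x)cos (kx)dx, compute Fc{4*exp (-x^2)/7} 2*sqrt (pi)*exp (-k^2/4)/7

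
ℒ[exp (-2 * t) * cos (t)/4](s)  (s + 2)/ (4 * ( (s + 2)^2 + 1))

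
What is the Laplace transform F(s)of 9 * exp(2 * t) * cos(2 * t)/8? 9 * (s - 2)/(8 * ((s - 2)^2 + 4))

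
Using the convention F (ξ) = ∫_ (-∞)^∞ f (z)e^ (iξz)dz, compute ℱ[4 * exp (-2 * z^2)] 2 * sqrt (2) * sqrt (pi) * exp (-ξ^2/8)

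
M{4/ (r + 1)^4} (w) 2*gamma (w)*gamma (4 - w)/3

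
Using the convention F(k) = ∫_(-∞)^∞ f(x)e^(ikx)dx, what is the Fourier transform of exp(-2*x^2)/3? sqrt(2)*sqrt(pi)*exp(-k^2/8)/6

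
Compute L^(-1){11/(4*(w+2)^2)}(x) 11*x*exp(-2*x)/4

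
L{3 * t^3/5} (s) 18/ (5 * s^4)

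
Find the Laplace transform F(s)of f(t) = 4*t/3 4/(3*s^2)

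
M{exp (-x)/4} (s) gamma (s)/4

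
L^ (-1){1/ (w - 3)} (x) exp (3*x)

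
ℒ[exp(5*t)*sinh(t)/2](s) 1/(2*((s - 5)^2 - 1))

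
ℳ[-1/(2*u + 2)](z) -pi*csc(pi*z)/2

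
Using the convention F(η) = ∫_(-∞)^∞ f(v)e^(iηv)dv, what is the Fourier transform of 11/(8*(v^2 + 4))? 11*pi*exp(-2*Abs(η))/16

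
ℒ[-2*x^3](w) -12/w^4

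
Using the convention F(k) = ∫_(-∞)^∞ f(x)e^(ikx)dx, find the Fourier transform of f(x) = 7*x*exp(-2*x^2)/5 7*sqrt(2)*I*sqrt(pi)*k*exp(-k^2/8)/40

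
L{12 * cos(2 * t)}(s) 12 * s/(s^2 + 4)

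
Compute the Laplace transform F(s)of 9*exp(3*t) 9/(s - 3)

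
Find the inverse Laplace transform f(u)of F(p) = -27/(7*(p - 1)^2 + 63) -9*exp(u)*sin(3*u)/7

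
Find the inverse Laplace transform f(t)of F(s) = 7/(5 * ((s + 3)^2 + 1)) 7 * exp(-3 * t) * sin(t)/5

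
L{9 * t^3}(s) 54/s^4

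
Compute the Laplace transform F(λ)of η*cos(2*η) (λ^2 - 4)/(λ^2 + 4)^2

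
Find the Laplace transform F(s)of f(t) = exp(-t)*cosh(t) (s + 1)/(s*(s + 2))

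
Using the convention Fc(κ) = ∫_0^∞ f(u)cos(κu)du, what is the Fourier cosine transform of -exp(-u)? -1/(κ^2 + 1)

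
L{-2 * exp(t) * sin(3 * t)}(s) -6/((s - 1)^2 + 9)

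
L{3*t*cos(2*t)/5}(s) 3*(s^2 - 4)/(5*(s^2 + 4)^2)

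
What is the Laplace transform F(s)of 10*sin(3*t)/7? 30/(7*(s^2 + 9))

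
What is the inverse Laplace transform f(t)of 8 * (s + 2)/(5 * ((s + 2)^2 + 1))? 8 * exp(-2 * t) * cos(t)/5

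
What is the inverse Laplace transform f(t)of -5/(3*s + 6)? -5*exp(-2*t)/3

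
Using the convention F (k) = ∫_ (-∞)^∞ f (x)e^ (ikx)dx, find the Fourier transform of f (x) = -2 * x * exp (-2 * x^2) -sqrt (2) * I * sqrt (pi) * k * exp (-k^2/8)/4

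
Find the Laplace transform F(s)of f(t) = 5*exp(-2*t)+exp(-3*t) 5/(s+2)+1/(s+3)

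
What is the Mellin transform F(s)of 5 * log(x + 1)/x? -5 * pi * csc(pi * s)/(s - 1)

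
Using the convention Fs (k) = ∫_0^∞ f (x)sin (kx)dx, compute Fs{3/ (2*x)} 3*pi/4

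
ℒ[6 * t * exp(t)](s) 6/(s - 1)^2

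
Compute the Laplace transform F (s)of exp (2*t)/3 1/ (3*(s - 2))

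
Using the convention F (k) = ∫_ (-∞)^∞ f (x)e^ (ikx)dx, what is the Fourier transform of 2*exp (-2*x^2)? sqrt (2)*sqrt (pi)*exp (-k^2/8)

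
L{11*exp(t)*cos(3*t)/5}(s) 11*(s - 1)/(5*((s - 1)^2 + 9))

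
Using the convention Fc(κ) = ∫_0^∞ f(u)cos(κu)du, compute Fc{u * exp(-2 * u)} (4 - κ^2)/(κ^2 + 4)^2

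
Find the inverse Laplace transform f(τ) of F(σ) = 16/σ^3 8*τ^2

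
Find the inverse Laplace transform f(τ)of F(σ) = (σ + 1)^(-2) τ*exp(-τ)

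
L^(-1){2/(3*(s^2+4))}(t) sin(2*t)/3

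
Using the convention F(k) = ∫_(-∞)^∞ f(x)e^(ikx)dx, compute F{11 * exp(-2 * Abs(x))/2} 22/(k^2 + 4)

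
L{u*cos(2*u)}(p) (p^2 - 4)/(p^2 + 4)^2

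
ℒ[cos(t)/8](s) s/(8 * (s^2 + 1))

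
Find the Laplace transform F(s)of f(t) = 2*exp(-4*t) 2/(s+4)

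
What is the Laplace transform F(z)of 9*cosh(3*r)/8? 9*z/(8*(z^2 - 9))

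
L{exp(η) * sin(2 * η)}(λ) 2/((λ - 1)^2+4)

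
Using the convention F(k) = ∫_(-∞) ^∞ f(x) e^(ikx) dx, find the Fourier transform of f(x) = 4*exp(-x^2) 4*sqrt(pi)*exp(-k^2/4) 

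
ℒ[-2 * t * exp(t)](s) -2/(s - 1)^2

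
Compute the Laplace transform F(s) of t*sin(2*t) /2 2*s/(s^2+4) ^2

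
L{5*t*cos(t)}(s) 5*(s^2 - 1)/(s^2 + 1)^2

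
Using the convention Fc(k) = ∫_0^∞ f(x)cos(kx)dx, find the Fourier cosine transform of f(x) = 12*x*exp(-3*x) 12*(9 - k^2)/(k^2 + 9)^2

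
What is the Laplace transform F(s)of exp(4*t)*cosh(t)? (s - 4)/((s - 4)^2 - 1)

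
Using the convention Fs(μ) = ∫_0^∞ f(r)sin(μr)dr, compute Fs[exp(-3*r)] μ/(μ^2 + 9)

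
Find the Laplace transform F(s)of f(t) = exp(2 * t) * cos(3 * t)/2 (s - 2)/(2 * ((s - 2)^2 + 9))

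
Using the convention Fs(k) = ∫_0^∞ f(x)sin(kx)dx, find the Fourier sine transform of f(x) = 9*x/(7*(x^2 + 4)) 9*pi*exp(-2*k)/14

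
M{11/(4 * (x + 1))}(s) 11 * pi * csc(pi * s)/4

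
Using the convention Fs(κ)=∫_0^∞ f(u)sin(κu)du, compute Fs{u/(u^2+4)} pi * exp(-2 * κ)/2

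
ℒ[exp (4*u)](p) 1/ (p - 4)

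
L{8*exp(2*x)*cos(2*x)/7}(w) 8*(w - 2)/(7*((w - 2)^2 + 4))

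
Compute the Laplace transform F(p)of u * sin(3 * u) 6 * p/(p^2+9)^2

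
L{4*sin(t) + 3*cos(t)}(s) 4/(s^2 + 1) + 3*s/(s^2 + 1)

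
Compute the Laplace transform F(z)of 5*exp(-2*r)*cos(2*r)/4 5*(z + 2)/(4*((z + 2)^2 + 4))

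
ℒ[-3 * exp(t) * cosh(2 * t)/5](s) 3 * (1 - s)/(5 * ((s - 1)^2 - 4))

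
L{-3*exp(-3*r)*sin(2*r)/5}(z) -6/(5*(z + 3)^2 + 20)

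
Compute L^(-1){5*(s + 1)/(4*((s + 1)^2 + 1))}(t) 5*exp(-t)*cos(t)/4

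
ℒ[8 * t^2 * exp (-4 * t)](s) 16/ (s + 4)^3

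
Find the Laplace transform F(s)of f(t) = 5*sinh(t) 5/(s^2 - 1)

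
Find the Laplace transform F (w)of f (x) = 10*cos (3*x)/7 10*w/ (7*(w^2 + 9))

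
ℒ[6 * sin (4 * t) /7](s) 24/ (7 * (s^2 + 16) ) 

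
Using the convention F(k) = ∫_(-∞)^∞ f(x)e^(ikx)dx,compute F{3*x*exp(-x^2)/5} 3*I*sqrt(pi)*k*exp(-k^2/4)/10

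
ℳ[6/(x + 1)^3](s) 3 * pi * (s - 2) * (s - 1)/sin(pi * s)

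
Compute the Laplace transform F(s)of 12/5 12/(5 * s)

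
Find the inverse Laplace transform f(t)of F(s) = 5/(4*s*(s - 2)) 5*exp(t)*sinh(t)/4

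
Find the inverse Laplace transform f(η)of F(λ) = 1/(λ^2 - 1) sinh(η)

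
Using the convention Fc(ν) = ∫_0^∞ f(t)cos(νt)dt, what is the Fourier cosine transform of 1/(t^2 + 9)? pi*exp(-3*ν)/6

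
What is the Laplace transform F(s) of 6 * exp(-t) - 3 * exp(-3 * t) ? 6/(s + 1) - 3/(s + 3) 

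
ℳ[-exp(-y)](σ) -gamma(σ) 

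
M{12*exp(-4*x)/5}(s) 12*gamma(s)/(5*2^(2*s))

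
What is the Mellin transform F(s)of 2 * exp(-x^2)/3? gamma(s/2)/3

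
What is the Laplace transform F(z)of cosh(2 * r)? z/(z^2 - 4)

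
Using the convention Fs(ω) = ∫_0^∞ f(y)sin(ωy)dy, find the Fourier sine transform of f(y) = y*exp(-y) 2*ω/(ω^2 + 1)^2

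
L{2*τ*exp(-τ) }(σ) 2/(σ + 1) ^2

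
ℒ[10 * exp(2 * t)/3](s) 10/(3 * (s - 2))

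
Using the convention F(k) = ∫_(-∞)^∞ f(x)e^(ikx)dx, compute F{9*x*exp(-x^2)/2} 9*I*sqrt(pi)*k*exp(-k^2/4)/4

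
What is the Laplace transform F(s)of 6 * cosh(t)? 6 * s/(s^2-1)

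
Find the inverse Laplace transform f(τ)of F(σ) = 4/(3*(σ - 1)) 4*exp(τ)/3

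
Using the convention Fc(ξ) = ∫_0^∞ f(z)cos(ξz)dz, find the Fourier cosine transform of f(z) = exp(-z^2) sqrt(pi)*exp(-ξ^2/4)/2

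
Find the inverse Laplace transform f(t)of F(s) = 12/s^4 2 * t^3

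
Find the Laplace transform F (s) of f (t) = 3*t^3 18/s^4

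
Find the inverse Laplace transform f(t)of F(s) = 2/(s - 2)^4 t^3 * exp(2 * t)/3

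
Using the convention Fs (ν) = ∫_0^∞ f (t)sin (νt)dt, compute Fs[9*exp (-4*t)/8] 9*ν/ (8*(ν^2 + 16))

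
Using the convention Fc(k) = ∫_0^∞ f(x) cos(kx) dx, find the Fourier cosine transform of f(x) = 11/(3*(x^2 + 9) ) 11*pi*exp(-3*k) /18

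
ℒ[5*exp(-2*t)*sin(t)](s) 5/((s + 2)^2 + 1)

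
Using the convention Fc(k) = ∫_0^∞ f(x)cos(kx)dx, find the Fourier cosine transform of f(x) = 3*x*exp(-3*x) 3*(9 - k^2)/(k^2 + 9)^2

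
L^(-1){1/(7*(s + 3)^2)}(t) t*exp(-3*t)/7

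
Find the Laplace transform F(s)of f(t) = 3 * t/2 3/(2 * s^2)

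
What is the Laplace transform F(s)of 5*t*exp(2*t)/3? 5/(3*(s - 2)^2)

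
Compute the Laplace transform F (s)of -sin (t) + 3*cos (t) 3*s/ (s^2 + 1) - 1/ (s^2 + 1)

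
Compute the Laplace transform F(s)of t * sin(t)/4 s/(2 * (s^2 + 1)^2)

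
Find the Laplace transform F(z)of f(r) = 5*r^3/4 15/(2*z^4)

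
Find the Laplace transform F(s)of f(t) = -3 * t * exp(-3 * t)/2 -3/(2 * (s + 3)^2)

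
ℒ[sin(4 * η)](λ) 4/(λ^2 + 16)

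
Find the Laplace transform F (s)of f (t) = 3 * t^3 18/s^4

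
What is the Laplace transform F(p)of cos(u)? p/(p^2 + 1)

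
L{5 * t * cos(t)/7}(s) 5 * (s^2 - 1)/(7 * (s^2 + 1)^2)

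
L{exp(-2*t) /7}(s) 1/(7*(s + 2) ) 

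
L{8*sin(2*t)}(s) 16/(s^2 + 4)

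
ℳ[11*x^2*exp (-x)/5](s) 11*gamma (s + 2)/5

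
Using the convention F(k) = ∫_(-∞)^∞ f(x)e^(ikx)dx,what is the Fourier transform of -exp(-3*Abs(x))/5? -6/(5*k^2 + 45)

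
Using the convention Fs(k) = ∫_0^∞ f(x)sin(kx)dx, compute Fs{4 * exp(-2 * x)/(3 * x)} 4 * atan(k/2)/3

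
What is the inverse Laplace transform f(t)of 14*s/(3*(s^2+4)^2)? 7*t*sin(2*t)/6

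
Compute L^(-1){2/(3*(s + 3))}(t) 2*exp(-3*t)/3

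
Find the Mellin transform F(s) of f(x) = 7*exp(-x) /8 7*gamma(s) /8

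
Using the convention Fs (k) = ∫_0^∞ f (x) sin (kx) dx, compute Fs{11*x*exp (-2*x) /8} 11*k/ (2*(k^2 + 4) ^2) 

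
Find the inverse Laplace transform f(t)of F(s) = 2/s 2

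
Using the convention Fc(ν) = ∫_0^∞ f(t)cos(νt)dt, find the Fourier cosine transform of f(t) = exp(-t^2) sqrt(pi)*exp(-ν^2/4)/2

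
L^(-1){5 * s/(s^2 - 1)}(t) 5 * cosh(t)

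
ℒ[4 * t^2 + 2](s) 2/s + 8/s^3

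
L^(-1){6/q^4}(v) v^3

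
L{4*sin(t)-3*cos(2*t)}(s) 4/(s^2+1)-3*s/(s^2+4)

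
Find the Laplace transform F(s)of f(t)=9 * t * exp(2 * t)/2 9/(2 * (s - 2)^2)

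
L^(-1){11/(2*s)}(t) 11/2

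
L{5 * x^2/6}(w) 5/(3 * w^3)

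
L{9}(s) 9/s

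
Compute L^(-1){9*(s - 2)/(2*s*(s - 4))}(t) 9*exp(2*t)*cosh(2*t)/2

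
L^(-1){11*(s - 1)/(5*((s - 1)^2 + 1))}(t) 11*exp(t)*cos(t)/5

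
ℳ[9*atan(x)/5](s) -9*pi*sec(pi*s/2)/(10*s)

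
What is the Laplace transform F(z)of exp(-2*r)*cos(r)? (z + 2)/((z + 2)^2 + 1)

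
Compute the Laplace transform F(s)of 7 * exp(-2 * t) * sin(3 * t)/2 21/(2 * ((s + 2)^2 + 9))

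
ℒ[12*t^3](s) 72/s^4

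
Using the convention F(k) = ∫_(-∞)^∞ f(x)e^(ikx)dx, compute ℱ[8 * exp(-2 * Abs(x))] 32/(k^2 + 4)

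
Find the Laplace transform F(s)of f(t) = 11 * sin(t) 11/(s^2 + 1)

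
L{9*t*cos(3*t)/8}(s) 9*(s^2 - 9)/(8*(s^2 + 9)^2)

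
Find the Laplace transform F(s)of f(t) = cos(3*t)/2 s/(2*(s^2 + 9))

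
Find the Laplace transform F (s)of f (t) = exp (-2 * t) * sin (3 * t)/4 3/ (4 * ( (s + 2)^2 + 9))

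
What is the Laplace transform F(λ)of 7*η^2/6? 7/(3*λ^3)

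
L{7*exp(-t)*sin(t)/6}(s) 7/(6*((s+1)^2+1))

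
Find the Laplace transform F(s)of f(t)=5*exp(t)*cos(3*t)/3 5*(s - 1)/(3*((s - 1)^2+9))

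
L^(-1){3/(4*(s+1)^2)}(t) 3*t*exp(-t)/4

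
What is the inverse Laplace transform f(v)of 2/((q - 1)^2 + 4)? exp(v)*sin(2*v)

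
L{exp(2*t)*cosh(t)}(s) (s - 2)/((s - 2)^2 - 1)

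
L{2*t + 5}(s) 5/s + 2/s^2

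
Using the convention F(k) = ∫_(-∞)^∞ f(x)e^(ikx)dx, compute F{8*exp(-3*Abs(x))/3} 16/(k^2 + 9)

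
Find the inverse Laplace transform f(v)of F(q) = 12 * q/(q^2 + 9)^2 2 * v * sin(3 * v)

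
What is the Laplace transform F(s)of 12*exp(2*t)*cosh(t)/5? 12*(s - 2)/(5*((s - 2)^2-1))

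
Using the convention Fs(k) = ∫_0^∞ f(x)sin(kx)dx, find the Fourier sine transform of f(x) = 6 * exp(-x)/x 6 * atan(k)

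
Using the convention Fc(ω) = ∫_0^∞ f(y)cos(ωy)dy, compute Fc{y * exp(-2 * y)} (4 - ω^2)/(ω^2 + 4)^2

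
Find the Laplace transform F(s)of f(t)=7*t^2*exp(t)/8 7/(4*(s - 1)^3)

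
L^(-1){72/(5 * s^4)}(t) 12 * t^3/5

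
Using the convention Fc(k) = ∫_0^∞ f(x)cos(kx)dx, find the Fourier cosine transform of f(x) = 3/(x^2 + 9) pi*exp(-3*k)/2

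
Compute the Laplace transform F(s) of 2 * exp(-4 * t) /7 2/(7 * (s + 4) ) 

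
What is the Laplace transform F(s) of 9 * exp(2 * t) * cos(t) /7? 9 * (s - 2) /(7 * ((s - 2) ^2 + 1) ) 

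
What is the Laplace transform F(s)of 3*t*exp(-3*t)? 3/(s + 3)^2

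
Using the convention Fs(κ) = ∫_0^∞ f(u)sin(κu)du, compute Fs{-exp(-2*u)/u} -atan(κ/2)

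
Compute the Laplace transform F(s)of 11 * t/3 11/(3 * s^2)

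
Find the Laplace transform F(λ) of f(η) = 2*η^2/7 4/(7*λ^3) 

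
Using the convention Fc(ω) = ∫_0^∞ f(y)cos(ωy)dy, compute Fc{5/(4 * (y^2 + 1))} 5 * pi * exp(-ω)/8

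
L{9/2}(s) 9/(2*s)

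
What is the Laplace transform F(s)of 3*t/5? 3/(5*s^2)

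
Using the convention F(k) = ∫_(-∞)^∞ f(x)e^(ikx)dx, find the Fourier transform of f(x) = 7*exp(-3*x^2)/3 7*sqrt(3)*sqrt(pi)*exp(-k^2/12)/9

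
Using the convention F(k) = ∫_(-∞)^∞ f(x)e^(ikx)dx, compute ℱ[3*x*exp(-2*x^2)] 3*sqrt(2)*I*sqrt(pi)*k*exp(-k^2/8)/8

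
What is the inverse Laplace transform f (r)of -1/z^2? -r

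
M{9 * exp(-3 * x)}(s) 3^(2 - s) * gamma(s)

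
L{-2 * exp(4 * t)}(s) -2/(s - 4)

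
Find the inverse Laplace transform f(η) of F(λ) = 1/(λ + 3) exp(-3 * η) 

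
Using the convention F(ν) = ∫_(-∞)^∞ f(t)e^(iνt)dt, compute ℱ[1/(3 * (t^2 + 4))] pi * exp(-2 * Abs(ν))/6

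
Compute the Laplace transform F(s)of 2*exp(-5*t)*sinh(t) 2/((s + 5)^2 - 1)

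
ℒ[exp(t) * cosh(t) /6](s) (s - 1) /(6 * s * (s - 2) ) 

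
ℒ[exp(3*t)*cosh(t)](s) (s - 3)/((s - 3)^2 - 1)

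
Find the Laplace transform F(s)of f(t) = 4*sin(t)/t 4*atan(1/s)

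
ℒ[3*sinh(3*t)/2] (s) 9/(2*(s^2 - 9))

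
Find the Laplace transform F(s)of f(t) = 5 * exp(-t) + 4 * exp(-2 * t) 5/(s + 1) + 4/(s + 2)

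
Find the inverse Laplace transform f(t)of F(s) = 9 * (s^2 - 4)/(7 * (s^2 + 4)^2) 9 * t * cos(2 * t)/7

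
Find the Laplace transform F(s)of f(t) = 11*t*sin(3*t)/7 66*s/(7*(s^2 + 9)^2)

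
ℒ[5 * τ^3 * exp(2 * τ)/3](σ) 10/(σ - 2)^4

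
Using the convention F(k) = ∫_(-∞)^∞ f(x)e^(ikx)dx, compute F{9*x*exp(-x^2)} 9*I*sqrt(pi)*k*exp(-k^2/4)/2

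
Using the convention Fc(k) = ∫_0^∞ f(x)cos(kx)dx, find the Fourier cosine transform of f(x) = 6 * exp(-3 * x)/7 18/(7 * (k^2+9))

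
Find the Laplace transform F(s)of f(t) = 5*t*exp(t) 5/(s - 1)^2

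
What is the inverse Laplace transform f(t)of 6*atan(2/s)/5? 6*sin(2*t)/(5*t)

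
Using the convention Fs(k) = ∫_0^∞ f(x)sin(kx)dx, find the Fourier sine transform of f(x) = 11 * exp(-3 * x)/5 11 * k/(5 * (k^2+9))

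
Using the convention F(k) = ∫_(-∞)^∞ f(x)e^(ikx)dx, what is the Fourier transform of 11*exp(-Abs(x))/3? 22/(3*(k^2 + 1))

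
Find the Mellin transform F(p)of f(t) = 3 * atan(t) -3 * pi * sec(pi * p/2)/(2 * p)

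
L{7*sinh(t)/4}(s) 7/(4*(s^2-1))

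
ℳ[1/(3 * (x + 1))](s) pi * csc(pi * s)/3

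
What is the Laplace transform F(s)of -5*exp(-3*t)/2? -5/(2*s + 6)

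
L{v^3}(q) 6/q^4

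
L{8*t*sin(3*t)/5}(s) 48*s/(5*(s^2 + 9)^2)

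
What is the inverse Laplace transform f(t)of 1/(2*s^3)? t^2/4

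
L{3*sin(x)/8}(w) 3/(8*(w^2 + 1))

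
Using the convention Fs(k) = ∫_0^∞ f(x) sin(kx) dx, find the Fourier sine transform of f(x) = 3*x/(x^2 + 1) 3*pi*exp(-k) /2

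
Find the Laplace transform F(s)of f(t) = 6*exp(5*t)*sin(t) 6/((s - 5)^2+1)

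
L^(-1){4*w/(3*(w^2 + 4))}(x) 4*cos(2*x)/3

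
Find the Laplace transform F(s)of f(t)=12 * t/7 12/(7 * s^2)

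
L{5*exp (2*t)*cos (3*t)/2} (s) 5*(s - 2)/ (2*( (s - 2)^2 + 9))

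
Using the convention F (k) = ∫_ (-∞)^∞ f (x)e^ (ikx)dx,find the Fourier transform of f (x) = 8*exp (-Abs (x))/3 16/ (3*(k^2 + 1))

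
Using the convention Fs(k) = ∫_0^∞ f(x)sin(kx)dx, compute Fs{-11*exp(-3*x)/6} -11*k/(6*k^2 + 54)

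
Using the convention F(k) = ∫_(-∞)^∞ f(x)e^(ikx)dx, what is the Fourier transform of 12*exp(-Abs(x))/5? 24/(5*(k^2 + 1))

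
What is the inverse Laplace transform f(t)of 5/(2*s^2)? 5*t/2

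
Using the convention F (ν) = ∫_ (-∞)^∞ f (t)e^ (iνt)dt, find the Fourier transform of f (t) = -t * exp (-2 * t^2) -sqrt (2) * I * sqrt (pi) * ν * exp (-ν^2/8)/8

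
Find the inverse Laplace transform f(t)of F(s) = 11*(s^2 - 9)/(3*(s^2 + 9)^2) 11*t*cos(3*t)/3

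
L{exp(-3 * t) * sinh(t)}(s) 1/((s + 3)^2 - 1)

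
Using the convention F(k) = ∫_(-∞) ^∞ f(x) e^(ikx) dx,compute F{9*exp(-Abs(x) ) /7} 18/(7*(k^2 + 1) ) 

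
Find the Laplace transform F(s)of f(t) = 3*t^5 360/s^6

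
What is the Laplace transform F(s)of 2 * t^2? 4/s^3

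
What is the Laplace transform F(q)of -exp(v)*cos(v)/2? (1 - q)/(2*((q - 1)^2 + 1))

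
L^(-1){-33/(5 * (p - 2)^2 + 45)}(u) -11 * exp(2 * u) * sin(3 * u)/5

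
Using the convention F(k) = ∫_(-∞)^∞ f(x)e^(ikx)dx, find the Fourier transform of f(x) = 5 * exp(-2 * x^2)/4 5 * sqrt(2) * sqrt(pi) * exp(-k^2/8)/8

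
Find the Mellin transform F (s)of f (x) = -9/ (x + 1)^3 -9 * pi * (s - 2) * (s - 1)/ (2 * sin (pi * s))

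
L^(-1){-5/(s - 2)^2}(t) -5 * t * exp(2 * t)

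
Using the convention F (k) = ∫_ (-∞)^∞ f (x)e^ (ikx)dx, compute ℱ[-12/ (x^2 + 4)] -6*pi*exp (-2*Abs (k))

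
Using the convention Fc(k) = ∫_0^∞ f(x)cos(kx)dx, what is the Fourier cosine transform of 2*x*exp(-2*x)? 2*(4 - k^2)/(k^2+4)^2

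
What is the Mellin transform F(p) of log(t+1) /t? -pi * csc(pi * p) /(p - 1) 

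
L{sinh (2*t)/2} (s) 1/ (s^2 - 4)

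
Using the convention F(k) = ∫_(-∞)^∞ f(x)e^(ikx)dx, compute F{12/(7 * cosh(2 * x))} 6 * pi/(7 * cosh(pi * k/4))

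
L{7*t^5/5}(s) 168/s^6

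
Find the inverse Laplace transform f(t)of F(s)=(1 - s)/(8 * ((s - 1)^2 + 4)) -exp(t) * cos(2 * t)/8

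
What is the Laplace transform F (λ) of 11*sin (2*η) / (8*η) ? 11*atan (2/λ) /8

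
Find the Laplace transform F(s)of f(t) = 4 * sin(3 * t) 12/(s^2 + 9)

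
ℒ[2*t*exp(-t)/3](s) 2/(3*(s + 1)^2)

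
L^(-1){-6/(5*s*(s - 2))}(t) -6*exp(t)*sinh(t)/5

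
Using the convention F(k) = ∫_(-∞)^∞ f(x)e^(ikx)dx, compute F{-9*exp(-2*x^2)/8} -9*sqrt(2)*sqrt(pi)*exp(-k^2/8)/16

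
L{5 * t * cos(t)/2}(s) 5 * (s^2-1)/(2 * (s^2 + 1)^2)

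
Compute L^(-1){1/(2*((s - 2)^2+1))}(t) exp(2*t)*sin(t)/2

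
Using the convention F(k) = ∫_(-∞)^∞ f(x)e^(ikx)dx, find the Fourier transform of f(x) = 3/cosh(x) 3 * pi/cosh(pi * k/2)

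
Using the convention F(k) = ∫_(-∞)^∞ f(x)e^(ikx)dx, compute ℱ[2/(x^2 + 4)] pi*exp(-2*Abs(k))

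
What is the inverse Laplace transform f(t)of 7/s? 7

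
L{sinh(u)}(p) 1/(p^2 - 1)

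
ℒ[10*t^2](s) 20/s^3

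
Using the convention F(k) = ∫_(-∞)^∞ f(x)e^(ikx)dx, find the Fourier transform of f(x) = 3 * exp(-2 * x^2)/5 3 * sqrt(2) * sqrt(pi) * exp(-k^2/8)/10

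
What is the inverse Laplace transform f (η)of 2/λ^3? η^2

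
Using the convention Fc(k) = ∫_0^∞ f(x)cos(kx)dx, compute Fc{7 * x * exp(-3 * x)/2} 7 * (9 - k^2)/(2 * (k^2 + 9)^2)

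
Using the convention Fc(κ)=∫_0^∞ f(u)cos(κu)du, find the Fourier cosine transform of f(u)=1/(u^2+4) pi * exp(-2 * κ)/4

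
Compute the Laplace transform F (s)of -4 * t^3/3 -8/s^4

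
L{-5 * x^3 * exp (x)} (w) -30/ (w - 1)^4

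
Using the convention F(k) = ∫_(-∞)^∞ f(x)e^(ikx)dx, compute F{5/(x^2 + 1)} 5*pi*exp(-Abs(k))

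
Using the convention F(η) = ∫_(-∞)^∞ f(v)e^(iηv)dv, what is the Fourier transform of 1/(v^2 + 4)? pi*exp(-2*Abs(η))/2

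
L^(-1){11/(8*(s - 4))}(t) 11*exp(4*t)/8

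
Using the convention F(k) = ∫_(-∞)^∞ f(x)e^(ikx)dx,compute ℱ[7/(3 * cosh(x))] 7 * pi/(3 * cosh(pi * k/2))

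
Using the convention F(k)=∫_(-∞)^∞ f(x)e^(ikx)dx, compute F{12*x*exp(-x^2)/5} 6*I*sqrt(pi)*k*exp(-k^2/4)/5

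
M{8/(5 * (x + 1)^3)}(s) 4 * pi * (s - 2) * (s - 1)/(5 * sin(pi * s))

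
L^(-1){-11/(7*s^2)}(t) -11*t/7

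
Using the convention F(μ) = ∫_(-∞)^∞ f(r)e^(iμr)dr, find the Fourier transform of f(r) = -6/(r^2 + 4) -3 * pi * exp(-2 * Abs(μ))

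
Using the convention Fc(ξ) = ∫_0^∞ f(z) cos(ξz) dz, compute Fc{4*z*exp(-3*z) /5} 4*(9 - ξ^2) /(5*(ξ^2 + 9) ^2) 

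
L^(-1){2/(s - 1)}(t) 2*exp(t)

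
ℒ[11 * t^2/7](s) 22/(7 * s^3)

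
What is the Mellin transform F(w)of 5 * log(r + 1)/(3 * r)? -5 * pi * csc(pi * w)/(3 * w - 3)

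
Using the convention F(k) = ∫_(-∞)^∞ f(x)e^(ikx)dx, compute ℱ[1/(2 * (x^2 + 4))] pi * exp(-2 * Abs(k))/4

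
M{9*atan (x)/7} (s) -9*pi*sec (pi*s/2)/ (14*s)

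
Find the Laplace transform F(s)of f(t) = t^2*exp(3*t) 2/(s - 3)^3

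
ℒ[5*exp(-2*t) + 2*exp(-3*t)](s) 2/(s + 3) + 5/(s + 2)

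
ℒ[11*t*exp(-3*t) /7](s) 11/(7*(s + 3) ^2) 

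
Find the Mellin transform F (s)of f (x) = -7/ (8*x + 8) -7*pi*csc (pi*s)/8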